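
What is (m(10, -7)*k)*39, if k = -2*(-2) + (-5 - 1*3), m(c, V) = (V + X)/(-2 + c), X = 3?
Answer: 78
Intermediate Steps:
m(c, V) = (3 + V)/(-2 + c) (m(c, V) = (V + 3)/(-2 + c) = (3 + V)/(-2 + c))
k = -4 (k = -2*(-2) + (-5 - 3) = 4 - 8 = -4)
(m(10, -7)*k)*39 = (((3 - 7)/(-2 + 10))*(-4))*39 = ((-4/8)*(-4))*39 = (((⅛)*(-4))*(-4))*39 = -½*(-4)*39 = 2*39 = 78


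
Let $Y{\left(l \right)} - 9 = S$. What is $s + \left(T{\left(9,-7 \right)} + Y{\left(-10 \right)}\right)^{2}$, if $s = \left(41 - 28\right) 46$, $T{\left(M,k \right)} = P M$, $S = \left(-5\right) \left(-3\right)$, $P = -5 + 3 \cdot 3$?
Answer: $4198$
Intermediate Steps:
$P = 4$ ($P = -5 + 9 = 4$)
$S = 15$
$T{\left(M,k \right)} = 4 M$
$Y{\left(l \right)} = 24$ ($Y{\left(l \right)} = 9 + 15 = 24$)
$s = 598$ ($s = 13 \cdot 46 = 598$)
$s + \left(T{\left(9,-7 \right)} + Y{\left(-10 \right)}\right)^{2} = 598 + \left(4 \cdot 9 + 24\right)^{2} = 598 + \left(36 + 24\right)^{2} = 598 + 60^{2} = 598 + 3600 = 4198$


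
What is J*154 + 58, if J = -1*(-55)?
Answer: 8528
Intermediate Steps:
J = 55
J*154 + 58 = 55*154 + 58 = 8470 + 58 = 8528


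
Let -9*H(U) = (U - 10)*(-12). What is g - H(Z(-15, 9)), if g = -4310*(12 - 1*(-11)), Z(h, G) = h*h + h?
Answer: -298190/3 ≈ -99397.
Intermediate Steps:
Z(h, G) = h + h**2 (Z(h, G) = h**2 + h = h + h**2)
H(U) = -40/3 + 4*U/3 (H(U) = -(U - 10)*(-12)/9 = -(-10 + U)*(-12)/9 = -(120 - 12*U)/9 = -40/3 + 4*U/3)
g = -99130 (g = -4310*(12 + 11) = -4310*23 = -99130)
g - H(Z(-15, 9)) = -99130 - (-40/3 + 4*(-15*(1 - 15))/3) = -99130 - (-40/3 + 4*(-15*(-14))/3) = -99130 - (-40/3 + (4/3)*210) = -99130 - (-40/3 + 280) = -99130 - 1*800/3 = -99130 - 800/3 = -298190/3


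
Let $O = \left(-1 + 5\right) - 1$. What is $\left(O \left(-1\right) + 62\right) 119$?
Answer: $7021$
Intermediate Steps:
$O = 3$ ($O = 4 - 1 = 3$)
$\left(O \left(-1\right) + 62\right) 119 = \left(3 \left(-1\right) + 62\right) 119 = \left(-3 + 62\right) 119 = 59 \cdot 119 = 7021$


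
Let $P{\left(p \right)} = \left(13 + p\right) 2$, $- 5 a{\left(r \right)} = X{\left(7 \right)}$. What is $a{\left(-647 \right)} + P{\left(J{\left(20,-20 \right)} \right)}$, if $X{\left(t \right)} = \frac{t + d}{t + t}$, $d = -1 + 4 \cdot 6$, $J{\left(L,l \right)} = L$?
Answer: $\frac{459}{7} \approx 65.571$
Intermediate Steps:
$d = 23$ ($d = -1 + 24 = 23$)
$X{\left(t \right)} = \frac{23 + t}{2 t}$ ($X{\left(t \right)} = \frac{t + 23}{t + t} = \frac{23 + t}{2 t}$)
$a{\left(r \right)} = - \frac{3}{7}$ ($a{\left(r \right)} = - \frac{\frac{1}{2} \cdot \frac{1}{7} \left(23 + 7\right)}{5} = - \frac{\frac{1}{2} \cdot \frac{1}{7} \cdot 30}{5} = \left(- \frac{1}{5}\right) \frac{15}{7} = - \frac{3}{7}$)
$P{\left(p \right)} = 26 + 2 p$
$a{\left(-647 \right)} + P{\left(J{\left(20,-20 \right)} \right)} = - \frac{3}{7} + \left(26 + 2 \cdot 20\right) = - \frac{3}{7} + \left(26 + 40\right) = - \frac{3}{7} + 66 = \frac{459}{7}$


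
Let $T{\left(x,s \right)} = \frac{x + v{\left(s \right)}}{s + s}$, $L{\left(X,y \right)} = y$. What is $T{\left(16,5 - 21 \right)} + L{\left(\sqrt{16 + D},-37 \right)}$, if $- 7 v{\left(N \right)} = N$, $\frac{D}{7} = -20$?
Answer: $- \frac{263}{7} \approx -37.571$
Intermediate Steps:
$D = -140$ ($D = 7 \left(-20\right) = -140$)
$v{\left(N \right)} = - \frac{N}{7}$
$T{\left(x,s \right)} = \frac{x - \frac{s}{7}}{2 s}$ ($T{\left(x,s \right)} = \frac{x - \frac{s}{7}}{s + s} = \frac{x - \frac{s}{7}}{2 s}$)
$T{\left(16,5 - 21 \right)} + L{\left(\sqrt{16 + D},-37 \right)} = \frac{- (5 - 21) + 7 \cdot 16}{14 \left(5 - 21\right)} - 37 = \frac{- (5 - 21) + 112}{14 \left(5 - 21\right)} - 37 = \frac{\left(-1\right) \left(-16\right) + 112}{14 \left(-16\right)} - 37 = \frac{1}{14} \left(- \frac{1}{16}\right) \left(16 + 112\right) - 37 = \frac{1}{14} \left(- \frac{1}{16}\right) 128 - 37 = - \frac{4}{7} - 37 = - \frac{263}{7}$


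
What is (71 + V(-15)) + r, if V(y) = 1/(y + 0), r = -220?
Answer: -2236/15 ≈ -149.07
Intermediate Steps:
V(y) = 1/y
(71 + V(-15)) + r = (71 + 1/(-15)) - 220 = (71 - 1/15) - 220 = 1064/15 - 220 = -2236/15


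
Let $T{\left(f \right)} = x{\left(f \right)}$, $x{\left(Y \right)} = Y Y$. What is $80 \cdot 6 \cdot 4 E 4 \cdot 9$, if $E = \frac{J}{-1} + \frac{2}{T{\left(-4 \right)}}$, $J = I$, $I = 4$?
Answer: $-267840$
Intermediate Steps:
$J = 4$
$x{\left(Y \right)} = Y^{2}$
$T{\left(f \right)} = f^{2}$
$E = - \frac{31}{8}$ ($E = \frac{4}{-1} + \frac{2}{\left(-4\right)^{2}} = 4 \left(-1\right) + \frac{2}{16} = -4 + 2 \cdot \frac{1}{16} = -4 + \frac{1}{8} = - \frac{31}{8} \approx -3.875$)
$80 \cdot 6 \cdot 4 E 4 \cdot 9 = 80 \cdot 6 \cdot 4 \left(- \frac{31}{8}\right) 4 \cdot 9 = 80 \cdot 24 \left(- \frac{31}{8}\right) 4 \cdot 9 = 80 \left(\left(-93\right) 4\right) 9 = 80 \left(-372\right) 9 = \left(-29760\right) 9 = -267840$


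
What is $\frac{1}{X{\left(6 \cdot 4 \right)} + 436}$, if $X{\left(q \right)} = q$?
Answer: $\frac{1}{460} \approx 0.0021739$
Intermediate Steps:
$\frac{1}{X{\left(6 \cdot 4 \right)} + 436} = \frac{1}{6 \cdot 4 + 436} = \frac{1}{24 + 436} = \frac{1}{460}$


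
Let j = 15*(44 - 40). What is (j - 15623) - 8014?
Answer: -23577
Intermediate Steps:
j = 60 (j = 15*4 = 60)
(j - 15623) - 8014 = (60 - 15623) - 8014 = -15563 - 8014 = -23577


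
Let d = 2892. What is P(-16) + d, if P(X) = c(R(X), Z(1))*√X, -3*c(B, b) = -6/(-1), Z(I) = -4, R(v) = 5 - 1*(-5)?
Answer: 2892 - 8*I ≈ 2892.0 - 8.0*I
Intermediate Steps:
R(v) = 10 (R(v) = 5 + 5 = 10)
c(B, b) = -2 (c(B, b) = -(-2)/(-1) = -(-2)*(-1) = -⅓*6 = -2)
P(X) = -2*√X
P(-16) + d = -8*I + 2892 = 2892 - 8*I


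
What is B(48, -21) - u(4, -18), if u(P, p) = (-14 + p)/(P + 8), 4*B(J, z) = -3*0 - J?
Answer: -28/3 ≈ -9.3333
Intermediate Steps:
B(J, z) = -J/4 (B(J, z) = (-3*0 - J)/4 = (0 - J)/4 = (-J)/4 = -J/4)
u(P, p) = (-14 + p)/(8 + P)
B(48, -21) - u(4, -18) = -¼*48 - (-14 - 18)/(8 + 4) = -12 - (-32)/12 = -12 - 1*(-8/3) = -12 + 8/3 = -28/3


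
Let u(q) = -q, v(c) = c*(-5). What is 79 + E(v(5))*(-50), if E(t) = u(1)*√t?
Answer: 79 + 250*I ≈ 79.0 + 250.0*I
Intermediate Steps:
v(c) = -5*c
E(t) = -√t (E(t) = (-1*1)*√t = -√t)
79 + E(v(5))*(-50) = 79 - √(-5*5)*(-50) = 79 - √(-25)*(-50) = 79 - 5*I*(-50) = 79 + 250*I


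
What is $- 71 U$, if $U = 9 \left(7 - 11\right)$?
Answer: $2556$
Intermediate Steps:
$U = -36$ ($U = 9 \left(-4\right) = -36$)
$- 71 U = \left(-71\right) \left(-36\right) = 2556$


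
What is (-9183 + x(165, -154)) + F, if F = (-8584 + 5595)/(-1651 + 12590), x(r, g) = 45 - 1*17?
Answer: -100149534/10939 ≈ -9155.3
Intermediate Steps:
x(r, g) = 28 (x(r, g) = 45 - 17 = 28)
F = -2989/10939 ≈ -0.27324
(-9183 + x(165, -154)) + F = (-9183 + 28) - 2989/10939 = -9155 - 2989/10939 = -100149534/10939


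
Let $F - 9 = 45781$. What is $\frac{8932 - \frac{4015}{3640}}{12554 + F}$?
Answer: $\frac{197021}{1287104} \approx 0.15307$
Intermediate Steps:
$F = 45790$ ($F = 9 + 45781 = 45790$)
$\frac{8932 - \frac{4015}{3640}}{12554 + F} = \frac{8932 - \frac{4015}{3640}}{12554 + 45790} = \frac{8932 - \frac{803}{728}}{58344} = \left(8932 - \frac{803}{728}\right) \frac{1}{58344} = \frac{6501693}{728} \cdot \frac{1}{58344} = \frac{197021}{1287104}$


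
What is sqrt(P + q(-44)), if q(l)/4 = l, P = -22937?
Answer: I*sqrt(23113) ≈ 152.03*I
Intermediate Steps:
q(l) = 4*l
sqrt(P + q(-44)) = sqrt(-22937 + 4*(-44)) = sqrt(-22937 - 176) = sqrt(-23113) = I*sqrt(23113)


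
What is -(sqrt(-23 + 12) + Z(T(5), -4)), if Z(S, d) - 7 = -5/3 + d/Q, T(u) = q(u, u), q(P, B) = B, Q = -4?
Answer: -19/3 - I*sqrt(11) ≈ -6.3333 - 3.3166*I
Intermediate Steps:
T(u) = u
Z(S, d) = 16/3 - d/4 (Z(S, d) = 7 + (-5/3 + d/(-4)) = 7 + (-5*1/3 + d*(-1/4)) = 7 + (-5/3 - d/4) = 16/3 - d/4)
-(sqrt(-23 + 12) + Z(T(5), -4)) = -(sqrt(-23 + 12) + (16/3 - 1/4*(-4))) = -(sqrt(-11) + (16/3 + 1)) = -(I*sqrt(11) + 19/3) = -(19/3 + I*sqrt(11)) = -19/3 - I*sqrt(11)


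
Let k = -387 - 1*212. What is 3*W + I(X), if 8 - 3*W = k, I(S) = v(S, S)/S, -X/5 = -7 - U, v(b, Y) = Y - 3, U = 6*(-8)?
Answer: 124643/205 ≈ 608.01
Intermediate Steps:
U = -48
v(b, Y) = -3 + Y
X = -205 (X = -5*(-7 - 1*(-48)) = -5*(-7 + 48) = -5*41 = -205)
I(S) = (-3 + S)/S
k = -599 (k = -387 - 212 = -599)
W = 607/3 (W = 8/3 - ⅓*(-599) = 8/3 + 599/3 = 607/3 ≈ 202.33)
3*W + I(X) = 3*(607/3) + (-3 - 205)/(-205) = 607 - 1/205*(-208) = 607 + 208/205 = 124643/205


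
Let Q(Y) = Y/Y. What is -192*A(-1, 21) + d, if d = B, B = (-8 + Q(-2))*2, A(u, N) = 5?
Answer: -974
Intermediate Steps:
Q(Y) = 1
B = -14 (B = (-8 + 1)*2 = -7*2 = -14)
d = -14
-192*A(-1, 21) + d = -192*5 - 14 = -960 - 14 = -974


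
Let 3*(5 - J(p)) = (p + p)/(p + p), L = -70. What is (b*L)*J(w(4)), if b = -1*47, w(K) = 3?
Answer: 46060/3 ≈ 15353.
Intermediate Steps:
b = -47
J(p) = 14/3 (J(p) = 5 - (p + p)/(3*(p + p)) = 5 - 2*p/(3*(2*p)) = 5 - 2*p*1/(2*p)/3 = 5 - ⅓*1 = 5 - ⅓ = 14/3)
(b*L)*J(w(4)) = -47*(-70)*(14/3) = 3290*(14/3) = 46060/3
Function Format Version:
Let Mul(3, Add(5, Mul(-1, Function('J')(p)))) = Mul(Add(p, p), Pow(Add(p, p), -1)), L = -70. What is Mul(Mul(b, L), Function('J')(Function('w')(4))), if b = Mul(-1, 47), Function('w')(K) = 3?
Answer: Rational(46060, 3) ≈ 15353.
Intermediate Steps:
b = -47
Function('J')(p) = Rational(14, 3) (Function('J')(p) = Add(5, Mul(Rational(-1, 3), Mul(Add(p, p), Pow(Add(p, p), -1)))) = Add(5, Mul(Rational(-1, 3), Mul(Mul(2, p), Pow(Mul(2, p), -1)))) = Add(5, Mul(Rational(-1, 3), Mul(Mul(2, p), Mul(Rational(1, 2), Pow(p, -1))))) = Add(5, Mul(Rational(-1, 3), 1)) = Add(5, Rational(-1, 3)) = Rational(14, 3))
Mul(Mul(b, L), Function('J')(Function('w')(4))) = Mul(Mul(-47, -70), Rational(14, 3)) = Mul(3290, Rational(14, 3)) = Rational(46060, 3)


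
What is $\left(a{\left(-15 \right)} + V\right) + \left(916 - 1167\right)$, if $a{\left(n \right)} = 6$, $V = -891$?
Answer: $-1136$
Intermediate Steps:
$\left(a{\left(-15 \right)} + V\right) + \left(916 - 1167\right) = \left(6 - 891\right) + \left(916 - 1167\right) = -885 - 251 = -1136$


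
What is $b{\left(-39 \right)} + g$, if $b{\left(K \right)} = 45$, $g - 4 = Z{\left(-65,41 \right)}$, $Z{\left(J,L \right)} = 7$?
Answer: $56$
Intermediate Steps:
$g = 11$ ($g = 4 + 7 = 11$)
$b{\left(-39 \right)} + g = 45 + 11 = 56$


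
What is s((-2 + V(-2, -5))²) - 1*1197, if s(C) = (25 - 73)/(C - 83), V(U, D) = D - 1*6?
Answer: -51495/43 ≈ -1197.6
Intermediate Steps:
V(U, D) = -6 + D (V(U, D) = D - 6 = -6 + D)
s(C) = -48/(-83 + C)
s((-2 + V(-2, -5))²) - 1*1197 = -48/(-83 + (-2 + (-6 - 5))²) - 1*1197 = -48/(-83 + (-2 - 11)²) - 1197 = -48/(-83 + (-13)²) - 1197 = -48/(-83 + 169) - 1197 = -48/86 - 1197 = -48*1/86 - 1197 = -24/43 - 1197 = -51495/43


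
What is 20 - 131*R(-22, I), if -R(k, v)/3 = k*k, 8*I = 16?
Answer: 190232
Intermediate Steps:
I = 2 (I = (⅛)*16 = 2)
R(k, v) = -3*k² (R(k, v) = -3*k*k = -3*k²)
20 - 131*R(-22, I) = 20 - (-393)*(-22)² = 20 - (-393)*484 = 20 - 131*(-1452) = 20 + 190212 = 190232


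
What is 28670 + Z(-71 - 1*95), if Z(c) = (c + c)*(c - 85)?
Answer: 112002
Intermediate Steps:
Z(c) = 2*c*(-85 + c) (Z(c) = (2*c)*(-85 + c) = 2*c*(-85 + c))
28670 + Z(-71 - 1*95) = 28670 + 2*(-71 - 1*95)*(-85 + (-71 - 1*95)) = 28670 + 2*(-71 - 95)*(-85 + (-71 - 95)) = 28670 + 2*(-166)*(-85 - 166) = 28670 + 2*(-166)*(-251) = 28670 + 83332 = 112002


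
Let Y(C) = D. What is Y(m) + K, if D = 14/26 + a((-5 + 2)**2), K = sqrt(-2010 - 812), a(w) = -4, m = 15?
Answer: -45/13 + I*sqrt(2822) ≈ -3.4615 + 53.122*I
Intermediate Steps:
K = I*sqrt(2822) (K = sqrt(-2822) = I*sqrt(2822) ≈ 53.122*I)
D = -45/13 (D = 14/26 - 4 = 14*(1/26) - 4 = 7/13 - 4 = -45/13 ≈ -3.4615)
Y(C) = -45/13
Y(m) + K = -45/13 + I*sqrt(2822)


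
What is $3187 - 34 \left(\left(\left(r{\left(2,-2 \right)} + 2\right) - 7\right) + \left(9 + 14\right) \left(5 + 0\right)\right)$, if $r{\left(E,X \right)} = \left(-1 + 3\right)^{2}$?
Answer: $-689$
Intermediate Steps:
$r{\left(E,X \right)} = 4$ ($r{\left(E,X \right)} = 2^{2} = 4$)
$3187 - 34 \left(\left(\left(r{\left(2,-2 \right)} + 2\right) - 7\right) + \left(9 + 14\right) \left(5 + 0\right)\right) = 3187 - 34 \left(\left(\left(4 + 2\right) - 7\right) + \left(9 + 14\right) \left(5 + 0\right)\right) = 3187 - 34 \left(\left(6 - 7\right) + 23 \cdot 5\right) = 3187 - 34 \left(-1 + 115\right) = 3187 - 3876 = -689$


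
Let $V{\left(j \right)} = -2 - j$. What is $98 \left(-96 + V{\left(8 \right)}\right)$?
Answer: $-10388$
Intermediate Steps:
$98 \left(-96 + V{\left(8 \right)}\right) = 98 \left(-96 - 10\right) = 98 \left(-106\right) = -10388$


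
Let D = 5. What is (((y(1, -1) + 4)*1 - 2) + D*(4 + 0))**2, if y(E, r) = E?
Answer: 529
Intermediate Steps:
(((y(1, -1) + 4)*1 - 2) + D*(4 + 0))**2 = (((1 + 4)*1 - 2) + 5*(4 + 0))**2 = ((5*1 - 2) + 5*4)**2 = ((5 - 2) + 20)**2 = (3 + 20)**2 = 23**2 = 529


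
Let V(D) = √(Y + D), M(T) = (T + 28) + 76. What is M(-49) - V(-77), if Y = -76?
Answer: 55 - 3*I*√17 ≈ 55.0 - 12.369*I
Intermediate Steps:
M(T) = 104 + T (M(T) = (28 + T) + 76 = 104 + T)
V(D) = √(-76 + D)
M(-49) - V(-77) = (104 - 49) - √(-76 - 77) = 55 - √(-153) = 55 - 3*I*√17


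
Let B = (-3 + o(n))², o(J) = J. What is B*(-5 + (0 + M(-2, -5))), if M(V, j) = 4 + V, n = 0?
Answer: -27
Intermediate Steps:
B = 9 (B = (-3 + 0)² = (-3)² = 9)
B*(-5 + (0 + M(-2, -5))) = 9*(-5 + (0 + (4 - 2))) = 9*(-5 + (0 + 2)) = 9*(-5 + 2) = 9*(-3) = -27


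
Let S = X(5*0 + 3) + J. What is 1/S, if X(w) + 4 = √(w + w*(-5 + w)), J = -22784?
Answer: -7596/173097649 - I*√3/519292947 ≈ -4.3883e-5 - 3.3354e-9*I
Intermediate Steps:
X(w) = -4 + √(w + w*(-5 + w))
S = -22788 + I*√3 (S = (-4 + √((5*0 + 3)*(-4 + (5*0 + 3)))) - 22784 = (-4 + √((0 + 3)*(-4 + (0 + 3)))) - 22784 = (-4 + √(3*(-4 + 3))) - 22784 = (-4 + √(3*(-1))) - 22784 = (-4 + √(-3)) - 22784 = (-4 + I*√3) - 22784 = -22788 + I*√3 ≈ -22788.0 + 1.732*I)
1/S = 1/(-22788 + I*√3)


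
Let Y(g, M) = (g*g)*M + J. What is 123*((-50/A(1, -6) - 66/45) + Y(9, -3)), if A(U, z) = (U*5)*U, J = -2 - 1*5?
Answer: -160802/5 ≈ -32160.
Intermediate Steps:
J = -7 (J = -2 - 5 = -7)
A(U, z) = 5*U² (A(U, z) = (5*U)*U = 5*U²)
Y(g, M) = -7 + M*g² (Y(g, M) = (g*g)*M - 7 = g²*M - 7 = M*g² - 7 = -7 + M*g²)
123*((-50/A(1, -6) - 66/45) + Y(9, -3)) = 123*((-50/(5*1²) - 66/45) + (-7 - 3*9²)) = 123*((-50/(5*1) - 66*1/45) + (-7 - 3*81)) = 123*((-50/5 - 22/15) + (-7 - 243)) = 123*((-50*⅕ - 22/15) - 250) = 123*((-10 - 22/15) - 250) = 123*(-172/15 - 250) = 123*(-3922/15) = -160802/5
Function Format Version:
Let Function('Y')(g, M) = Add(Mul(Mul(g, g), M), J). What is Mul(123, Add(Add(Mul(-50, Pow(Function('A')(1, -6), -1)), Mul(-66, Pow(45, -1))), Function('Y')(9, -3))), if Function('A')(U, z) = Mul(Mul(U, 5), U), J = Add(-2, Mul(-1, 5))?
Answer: Rational(-160802, 5) ≈ -32160.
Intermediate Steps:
J = -7 (J = Add(-2, -5) = -7)
Function('A')(U, z) = Mul(5, Pow(U, 2)) (Function('A')(U, z) = Mul(Mul(5, U), U) = Mul(5, Pow(U, 2)))
Function('Y')(g, M) = Add(-7, Mul(M, Pow(g, 2))) (Function('Y')(g, M) = Add(Mul(Mul(g, g), M), -7) = Add(Mul(Pow(g, 2), M), -7) = Add(Mul(M, Pow(g, 2)), -7) = Add(-7, Mul(M, Pow(g, 2))))
Mul(123, Add(Add(Mul(-50, Pow(Function('A')(1, -6), -1)), Mul(-66, Pow(45, -1))), Function('Y')(9, -3))) = Mul(123, Add(Add(Mul(-50, Pow(Mul(5, Pow(1, 2)), -1)), Mul(-66, Pow(45, -1))), Add(-7, Mul(-3, Pow(9, 2))))) = Mul(123, Add(Add(Mul(-50, Pow(Mul(5, 1), -1)), Mul(-66, Rational(1, 45))), Add(-7, Mul(-3, 81)))) = Mul(123, Add(Add(Mul(-50, Pow(5, -1)), Rational(-22, 15)), Add(-7, -243))) = Mul(123, Add(Add(Mul(-50, Rational(1, 5)), Rational(-22, 15)), -250)) = Mul(123, Add(Add(-10, Rational(-22, 15)), -250)) = Mul(123, Add(Rational(-172, 15), -250)) = Mul(123, Rational(-3922, 15)) = Rational(-160802, 5)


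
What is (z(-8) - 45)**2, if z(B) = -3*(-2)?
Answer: 1521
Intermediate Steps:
z(B) = 6
(z(-8) - 45)**2 = (6 - 45)**2 = (-39)**2 = 1521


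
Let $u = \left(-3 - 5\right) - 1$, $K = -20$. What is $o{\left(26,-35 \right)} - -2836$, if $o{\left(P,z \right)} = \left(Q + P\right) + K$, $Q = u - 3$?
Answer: $2830$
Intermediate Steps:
$u = -9$ ($u = -8 - 1 = -9$)
$Q = -12$ ($Q = -9 - 3 = -12$)
$o{\left(P,z \right)} = -32 + P$ ($o{\left(P,z \right)} = \left(-12 + P\right) - 20 = -32 + P$)
$o{\left(26,-35 \right)} - -2836 = \left(-32 + 26\right) - -2836 = -6 + 2836 = 2830$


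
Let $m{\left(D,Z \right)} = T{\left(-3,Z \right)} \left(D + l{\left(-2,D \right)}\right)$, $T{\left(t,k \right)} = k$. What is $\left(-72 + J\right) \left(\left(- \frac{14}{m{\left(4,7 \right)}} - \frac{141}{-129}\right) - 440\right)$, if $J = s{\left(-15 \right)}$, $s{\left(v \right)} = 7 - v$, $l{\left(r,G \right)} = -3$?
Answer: $\frac{947950}{43} \approx 22045.0$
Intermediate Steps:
$m{\left(D,Z \right)} = Z \left(-3 + D\right)$ ($m{\left(D,Z \right)} = Z \left(D - 3\right) = Z \left(-3 + D\right)$)
$J = 22$ ($J = 7 - -15 = 7 + 15 = 22$)
$\left(-72 + J\right) \left(\left(- \frac{14}{m{\left(4,7 \right)}} - \frac{141}{-129}\right) - 440\right) = \left(-72 + 22\right) \left(\left(- \frac{14}{7 \left(-3 + 4\right)} - \frac{141}{-129}\right) - 440\right) = - 50 \left(\left(- \frac{14}{7 \cdot 1} - - \frac{47}{43}\right) - 440\right) = - 50 \left(\left(- \frac{14}{7} + \frac{47}{43}\right) - 440\right) = - 50 \left(\left(\left(-14\right) \frac{1}{7} + \frac{47}{43}\right) - 440\right) = - 50 \left(\left(-2 + \frac{47}{43}\right) - 440\right) = - 50 \left(- \frac{39}{43} - 440\right) = \left(-50\right) \left(- \frac{18959}{43}\right) = \frac{947950}{43}$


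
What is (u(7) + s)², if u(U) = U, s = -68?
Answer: 3721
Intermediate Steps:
(u(7) + s)² = (7 - 68)² = (-61)² = 3721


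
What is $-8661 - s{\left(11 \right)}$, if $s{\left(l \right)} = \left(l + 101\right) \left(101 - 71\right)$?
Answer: $-12021$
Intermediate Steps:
$s{\left(l \right)} = 3030 + 30 l$ ($s{\left(l \right)} = \left(101 + l\right) 30 = 3030 + 30 l$)
$-8661 - s{\left(11 \right)} = -8661 - \left(3030 + 30 \cdot 11\right) = -8661 - \left(3030 + 330\right) = -8661 - 3360 = -12021$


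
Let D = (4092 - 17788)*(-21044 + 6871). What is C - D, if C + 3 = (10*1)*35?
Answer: -194113061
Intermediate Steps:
D = 194113408 (D = -13696*(-14173) = 194113408)
C = 347 (C = -3 + (10*1)*35 = -3 + 10*35 = -3 + 350 = 347)
C - D = 347 - 1*194113408 = 347 - 194113408 = -194113061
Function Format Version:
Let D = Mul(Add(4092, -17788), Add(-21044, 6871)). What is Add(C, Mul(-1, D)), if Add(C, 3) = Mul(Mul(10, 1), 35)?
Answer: -194113061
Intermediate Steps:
D = 194113408 (D = Mul(-13696, -14173) = 194113408)
C = 347 (C = Add(-3, Mul(Mul(10, 1), 35)) = Add(-3, Mul(10, 35)) = Add(-3, 350) = 347)
Add(C, Mul(-1, D)) = Add(347, Mul(-1, 194113408)) = Add(347, -194113408) = -194113061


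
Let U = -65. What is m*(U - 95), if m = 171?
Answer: -27360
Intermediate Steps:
m*(U - 95) = 171*(-65 - 95) = 171*(-160) = -27360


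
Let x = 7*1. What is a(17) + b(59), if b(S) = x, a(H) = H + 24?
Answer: 48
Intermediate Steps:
a(H) = 24 + H
x = 7
b(S) = 7
a(17) + b(59) = (24 + 17) + 7 = 41 + 7 = 48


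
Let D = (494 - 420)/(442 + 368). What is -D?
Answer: -37/405 ≈ -0.091358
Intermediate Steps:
D = 37/405 (D = 74/810 = 74*(1/810) = 37/405 ≈ 0.091358)
-D = -1*37/405 = -37/405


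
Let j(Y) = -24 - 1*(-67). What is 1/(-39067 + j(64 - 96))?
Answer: -1/39024 ≈ -2.5625e-5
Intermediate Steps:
j(Y) = 43 (j(Y) = -24 + 67 = 43)
1/(-39067 + j(64 - 96)) = 1/(-39067 + 43) = 1/(-39024) = -1/39024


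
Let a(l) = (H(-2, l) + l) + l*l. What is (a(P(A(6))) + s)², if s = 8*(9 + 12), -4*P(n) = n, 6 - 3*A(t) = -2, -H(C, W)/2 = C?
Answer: 2390116/81 ≈ 29508.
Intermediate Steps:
H(C, W) = -2*C
A(t) = 8/3 (A(t) = 2 - ⅓*(-2) = 2 + ⅔ = 8/3)
P(n) = -n/4
a(l) = 4 + l + l² (a(l) = (-2*(-2) + l) + l*l = (4 + l) + l² = 4 + l + l²)
s = 168 (s = 8*21 = 168)
(a(P(A(6))) + s)² = ((4 - ¼*8/3 + (-¼*8/3)²) + 168)² = ((4 - ⅔ + (-⅔)²) + 168)² = ((4 - ⅔ + 4/9) + 168)² = (34/9 + 168)² = (1546/9)² = 2390116/81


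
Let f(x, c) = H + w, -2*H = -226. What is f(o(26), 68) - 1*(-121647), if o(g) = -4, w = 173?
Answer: 121933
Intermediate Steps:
H = 113 (H = -1/2*(-226) = 113)
f(x, c) = 286 (f(x, c) = 113 + 173 = 286)
f(o(26), 68) - 1*(-121647) = 286 - 1*(-121647) = 286 + 121647 = 121933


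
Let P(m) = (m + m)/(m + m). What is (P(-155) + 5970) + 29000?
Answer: 34971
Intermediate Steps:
P(m) = 1 (P(m) = (2*m)/((2*m)) = (2*m)*(1/(2*m)) = 1)
(P(-155) + 5970) + 29000 = (1 + 5970) + 29000 = 5971 + 29000 = 34971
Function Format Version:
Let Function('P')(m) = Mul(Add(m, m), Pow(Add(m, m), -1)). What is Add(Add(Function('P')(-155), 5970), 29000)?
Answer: 34971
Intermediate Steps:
Function('P')(m) = 1 (Function('P')(m) = Mul(Mul(2, m), Pow(Mul(2, m), -1)) = Mul(Mul(2, m), Mul(Rational(1, 2), Pow(m, -1))) = 1)
Add(Add(Function('P')(-155), 5970), 29000) = Add(Add(1, 5970), 29000) = Add(5971, 29000) = 34971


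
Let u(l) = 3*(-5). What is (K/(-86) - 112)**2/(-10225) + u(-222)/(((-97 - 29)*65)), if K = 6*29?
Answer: -13106611289/10322689650 ≈ -1.2697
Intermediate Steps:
K = 174
u(l) = -15
(K/(-86) - 112)**2/(-10225) + u(-222)/(((-97 - 29)*65)) = (174/(-86) - 112)**2/(-10225) - 15*1/(65*(-97 - 29)) = (174*(-1/86) - 112)**2*(-1/10225) - 15/((-126*65)) = (-87/43 - 112)**2*(-1/10225) - 15/(-8190) = (-4903/43)**2*(-1/10225) - 15*(-1/8190) = (24039409/1849)*(-1/10225) + 1/546 = -24039409/18906025 + 1/546 = -13106611289/10322689650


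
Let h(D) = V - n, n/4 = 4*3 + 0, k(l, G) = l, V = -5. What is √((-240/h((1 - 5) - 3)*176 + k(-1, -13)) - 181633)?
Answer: I*√507971186/53 ≈ 425.25*I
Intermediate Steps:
n = 48 (n = 4*(4*3 + 0) = 4*(12 + 0) = 4*12 = 48)
h(D) = -53 (h(D) = -5 - 1*48 = -5 - 48 = -53)
√((-240/h((1 - 5) - 3)*176 + k(-1, -13)) - 181633) = √((-240/(-53)*176 - 1) - 181633) = √((-240*(-1/53)*176 - 1) - 181633) = √(((240/53)*176 - 1) - 181633) = √((42240/53 - 1) - 181633) = √(42187/53 - 181633) = √(-9584362/53) = I*√507971186/53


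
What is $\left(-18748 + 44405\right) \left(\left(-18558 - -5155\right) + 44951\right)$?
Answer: $809427036$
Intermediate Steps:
$\left(-18748 + 44405\right) \left(\left(-18558 - -5155\right) + 44951\right) = 25657 \left(\left(-18558 + 5155\right) + 44951\right) = 25657 \left(-13403 + 44951\right) = 25657 \cdot 31548 = 809427036$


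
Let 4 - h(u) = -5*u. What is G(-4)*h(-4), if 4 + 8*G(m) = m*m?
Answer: -24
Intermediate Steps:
G(m) = -1/2 + m**2/8 (G(m) = -1/2 + (m*m)/8 = -1/2 + m**2/8)
h(u) = 4 + 5*u (h(u) = 4 - (-5)*u = 4 + 5*u)
G(-4)*h(-4) = (-1/2 + (1/8)*(-4)**2)*(4 + 5*(-4)) = (-1/2 + (1/8)*16)*(4 - 20) = (-1/2 + 2)*(-16) = (3/2)*(-16) = -24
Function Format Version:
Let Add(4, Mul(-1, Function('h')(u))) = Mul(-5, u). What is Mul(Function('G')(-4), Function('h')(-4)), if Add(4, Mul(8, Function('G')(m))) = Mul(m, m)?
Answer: -24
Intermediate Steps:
Function('G')(m) = Add(Rational(-1, 2), Mul(Rational(1, 8), Pow(m, 2))) (Function('G')(m) = Add(Rational(-1, 2), Mul(Rational(1, 8), Mul(m, m))) = Add(Rational(-1, 2), Mul(Rational(1, 8), Pow(m, 2))))
Function('h')(u) = Add(4, Mul(5, u)) (Function('h')(u) = Add(4, Mul(-1, Mul(-5, u))) = Add(4, Mul(5, u)))
Mul(Function('G')(-4), Function('h')(-4)) = Mul(Add(Rational(-1, 2), Mul(Rational(1, 8), Pow(-4, 2))), Add(4, Mul(5, -4))) = Mul(Add(Rational(-1, 2), Mul(Rational(1, 8), 16)), Add(4, -20)) = Mul(Add(Rational(-1, 2), 2), -16) = Mul(Rational(3, 2), -16) = -24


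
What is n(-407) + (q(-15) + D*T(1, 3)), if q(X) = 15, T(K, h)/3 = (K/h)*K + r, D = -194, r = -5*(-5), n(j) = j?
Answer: -15136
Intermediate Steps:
r = 25
T(K, h) = 75 + 3*K²/h (T(K, h) = 3*((K/h)*K + 25) = 3*(K²/h + 25) = 3*(25 + K²/h) = 75 + 3*K²/h)
n(-407) + (q(-15) + D*T(1, 3)) = -407 + (15 - 194*(75 + 3*1²/3)) = -407 + (15 - 194*(75 + 3*1*(⅓))) = -407 + (15 - 194*(75 + 1)) = -407 + (15 - 194*76) = -407 + (15 - 14744) = -407 - 14729 = -15136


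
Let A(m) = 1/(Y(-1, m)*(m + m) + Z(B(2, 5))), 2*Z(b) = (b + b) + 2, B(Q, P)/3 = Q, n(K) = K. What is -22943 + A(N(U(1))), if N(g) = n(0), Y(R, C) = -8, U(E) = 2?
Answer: -160600/7 ≈ -22943.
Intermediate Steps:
B(Q, P) = 3*Q
Z(b) = 1 + b (Z(b) = ((b + b) + 2)/2 = (2*b + 2)/2 = (2 + 2*b)/2 = 1 + b)
N(g) = 0
A(m) = 1/(7 - 16*m) (A(m) = 1/(-8*(m + m) + (1 + 3*2)) = 1/(-16*m + (1 + 6)) = 1/(-16*m + 7) = 1/(7 - 16*m))
-22943 + A(N(U(1))) = -22943 + 1/(7 - 16*0) = -22943 + 1/(7 + 0) = -22943 + 1/7 = -22943 + ⅐ = -160600/7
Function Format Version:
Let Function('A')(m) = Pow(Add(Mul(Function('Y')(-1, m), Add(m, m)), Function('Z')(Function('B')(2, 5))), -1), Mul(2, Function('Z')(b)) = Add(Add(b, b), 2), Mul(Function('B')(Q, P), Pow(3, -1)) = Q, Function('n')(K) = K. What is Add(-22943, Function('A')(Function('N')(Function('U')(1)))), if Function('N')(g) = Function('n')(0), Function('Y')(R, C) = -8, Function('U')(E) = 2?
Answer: Rational(-160600, 7) ≈ -22943.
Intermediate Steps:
Function('B')(Q, P) = Mul(3, Q)
Function('Z')(b) = Add(1, b) (Function('Z')(b) = Mul(Rational(1, 2), Add(Add(b, b), 2)) = Mul(Rational(1, 2), Add(Mul(2, b), 2)) = Mul(Rational(1, 2), Add(2, Mul(2, b))) = Add(1, b))
Function('N')(g) = 0
Function('A')(m) = Pow(Add(7, Mul(-16, m)), -1) (Function('A')(m) = Pow(Add(Mul(-8, Add(m, m)), Add(1, Mul(3, 2))), -1) = Pow(Add(Mul(-8, Mul(2, m)), Add(1, 6)), -1) = Pow(Add(Mul(-16, m), 7), -1) = Pow(Add(7, Mul(-16, m)), -1))
Add(-22943, Function('A')(Function('N')(Function('U')(1)))) = Add(-22943, Pow(Add(7, Mul(-16, 0)), -1)) = Add(-22943, Pow(Add(7, 0), -1)) = Add(-22943, Pow(7, -1)) = Add(-22943, Rational(1, 7)) = Rational(-160600, 7)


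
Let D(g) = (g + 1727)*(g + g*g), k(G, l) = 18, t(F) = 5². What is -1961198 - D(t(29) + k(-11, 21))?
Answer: -5310038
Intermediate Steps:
t(F) = 25
D(g) = (1727 + g)*(g + g²)
-1961198 - D(t(29) + k(-11, 21)) = -1961198 - (25 + 18)*(1727 + (25 + 18)² + 1728*(25 + 18)) = -1961198 - 43*(1727 + 43² + 1728*43) = -1961198 - 43*(1727 + 1849 + 74304) = -1961198 - 43*77880 = -1961198 - 1*3348840 = -1961198 - 3348840 = -5310038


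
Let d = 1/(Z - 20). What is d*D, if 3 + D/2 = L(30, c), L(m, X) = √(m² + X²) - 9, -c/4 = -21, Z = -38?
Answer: 12/29 - 6*√221/29 ≈ -2.6619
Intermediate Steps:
c = 84 (c = -4*(-21) = 84)
d = -1/58 (d = 1/(-38 - 20) = 1/(-58) = -1/58 ≈ -0.017241)
L(m, X) = -9 + √(X² + m²) (L(m, X) = √(X² + m²) - 9 = -9 + √(X² + m²))
D = -24 + 12*√221 (D = -6 + 2*(-9 + √(84² + 30²)) = -6 + 2*(-9 + √(7056 + 900)) = -6 + 2*(-9 + √7956) = -6 + 2*(-9 + 6*√221) = -6 + (-18 + 12*√221) = -24 + 12*√221 ≈ 154.39)
d*D = -(-24 + 12*√221)/58 = 12/29 - 6*√221/29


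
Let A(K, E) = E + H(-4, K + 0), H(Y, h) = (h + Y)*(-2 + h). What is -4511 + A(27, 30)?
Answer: -3906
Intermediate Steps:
H(Y, h) = (-2 + h)*(Y + h) (H(Y, h) = (Y + h)*(-2 + h) = (-2 + h)*(Y + h))
A(K, E) = 8 + E + K² - 6*K (A(K, E) = E + ((K + 0)² - 2*(-4) - 2*(K + 0) - 4*(K + 0)) = E + (K² + 8 - 2*K - 4*K) = E + (8 + K² - 6*K) = 8 + E + K² - 6*K)
-4511 + A(27, 30) = -4511 + (8 + 30 + 27² - 6*27) = -4511 + (8 + 30 + 729 - 162) = -4511 + 605 = -3906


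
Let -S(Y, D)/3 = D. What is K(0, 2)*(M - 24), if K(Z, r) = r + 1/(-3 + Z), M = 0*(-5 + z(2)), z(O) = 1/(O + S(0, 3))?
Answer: -40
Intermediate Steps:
S(Y, D) = -3*D
z(O) = 1/(-9 + O) (z(O) = 1/(O - 3*3) = 1/(O - 9) = 1/(-9 + O))
M = 0 (M = 0*(-5 + 1/(-9 + 2)) = 0*(-5 + 1/(-7)) = 0*(-5 - ⅐) = 0*(-36/7) = 0)
K(0, 2)*(M - 24) = ((1 - 3*2 + 0*2)/(-3 + 0))*(0 - 24) = ((1 - 6 + 0)/(-3))*(-24) = -⅓*(-5)*(-24) = (5/3)*(-24) = -40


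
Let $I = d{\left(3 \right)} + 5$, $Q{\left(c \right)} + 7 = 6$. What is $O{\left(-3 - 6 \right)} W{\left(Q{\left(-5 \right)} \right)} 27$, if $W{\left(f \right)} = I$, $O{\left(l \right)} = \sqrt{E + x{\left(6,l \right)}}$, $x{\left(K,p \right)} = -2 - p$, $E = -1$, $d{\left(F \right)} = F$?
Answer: $216 \sqrt{6} \approx 529.09$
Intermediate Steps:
$Q{\left(c \right)} = -1$ ($Q{\left(c \right)} = -7 + 6 = -1$)
$I = 8$ ($I = 3 + 5 = 8$)
$O{\left(l \right)} = \sqrt{-3 - l}$ ($O{\left(l \right)} = \sqrt{-1 - \left(2 + l\right)} = \sqrt{-3 - l}$)
$W{\left(f \right)} = 8$
$O{\left(-3 - 6 \right)} W{\left(Q{\left(-5 \right)} \right)} 27 = \sqrt{-3 - \left(-3 - 6\right)} 8 \cdot 27 = \sqrt{-3 - -9} \cdot 8 \cdot 27 = \sqrt{-3 + 9} \cdot 8 \cdot 27 = \sqrt{6} \cdot 8 \cdot 27 = 8 \sqrt{6} \cdot 27 = 216 \sqrt{6}$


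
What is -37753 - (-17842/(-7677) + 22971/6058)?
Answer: -135082557577/3577482 ≈ -37759.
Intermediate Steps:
-37753 - (-17842/(-7677) + 22971/6058) = -37753 - (-17842*(-1/7677) + 22971*(1/6058)) = -37753 - (17842/7677 + 1767/466) = -37753 - 1*21879631/3577482 = -37753 - 21879631/3577482 = -135082557577/3577482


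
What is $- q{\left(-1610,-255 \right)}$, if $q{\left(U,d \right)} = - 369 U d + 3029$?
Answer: $151489921$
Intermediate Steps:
$q{\left(U,d \right)} = 3029 - 369 U d$ ($q{\left(U,d \right)} = - 369 U d + 3029 = 3029 - 369 U d$)
$- q{\left(-1610,-255 \right)} = - (3029 - \left(-594090\right) \left(-255\right)) = - (3029 - 151492950) = \left(-1\right) \left(-151489921\right) = 151489921$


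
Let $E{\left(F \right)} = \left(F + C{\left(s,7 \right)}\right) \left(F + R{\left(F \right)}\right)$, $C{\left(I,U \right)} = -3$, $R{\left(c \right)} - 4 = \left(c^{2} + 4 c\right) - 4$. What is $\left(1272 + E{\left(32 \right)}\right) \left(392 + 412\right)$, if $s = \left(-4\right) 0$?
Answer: $28628832$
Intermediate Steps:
$s = 0$
$R{\left(c \right)} = c^{2} + 4 c$ ($R{\left(c \right)} = 4 - \left(4 - c^{2} - 4 c\right) = 4 + \left(-4 + c^{2} + 4 c\right) = c^{2} + 4 c$)
$E{\left(F \right)} = \left(-3 + F\right) \left(F + F \left(4 + F\right)\right)$ ($E{\left(F \right)} = \left(F - 3\right) \left(F + F \left(4 + F\right)\right) = \left(-3 + F\right) \left(F + F \left(4 + F\right)\right)$)
$\left(1272 + E{\left(32 \right)}\right) \left(392 + 412\right) = \left(1272 + 32 \left(-15 + 32^{2} + 2 \cdot 32\right)\right) \left(392 + 412\right) = \left(1272 + 32 \left(-15 + 1024 + 64\right)\right) 804 = \left(1272 + 32 \cdot 1073\right) 804 = \left(1272 + 34336\right) 804 = 35608 \cdot 804 = 28628832$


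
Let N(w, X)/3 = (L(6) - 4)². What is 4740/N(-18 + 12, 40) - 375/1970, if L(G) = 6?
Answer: 155555/394 ≈ 394.81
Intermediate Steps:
N(w, X) = 12 (N(w, X) = 3*(6 - 4)² = 3*2² = 3*4 = 12)
4740/N(-18 + 12, 40) - 375/1970 = 4740/12 - 375/1970 = 4740*(1/12) - 375*1/1970 = 395 - 75/394 = 155555/394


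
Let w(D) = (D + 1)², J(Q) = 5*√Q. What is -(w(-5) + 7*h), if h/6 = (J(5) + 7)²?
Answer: -7324 - 2940*√5 ≈ -13898.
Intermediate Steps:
h = 6*(7 + 5*√5)² (h = 6*(5*√5 + 7)² = 6*(7 + 5*√5)² ≈ 1983.1)
w(D) = (1 + D)²
-(w(-5) + 7*h) = -((1 - 5)² + 7*(1044 + 420*√5)) = -((-4)² + (7308 + 2940*√5)) = -(16 + (7308 + 2940*√5)) = -(7324 + 2940*√5) = -7324 - 2940*√5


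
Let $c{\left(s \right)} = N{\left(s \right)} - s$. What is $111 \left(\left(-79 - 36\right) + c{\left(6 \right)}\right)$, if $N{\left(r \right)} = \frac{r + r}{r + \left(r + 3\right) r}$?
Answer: $- \frac{67044}{5} \approx -13409.0$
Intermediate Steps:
$N{\left(r \right)} = \frac{2 r}{r + r \left(3 + r\right)}$ ($N{\left(r \right)} = \frac{2 r}{r + \left(3 + r\right) r} = \frac{2 r}{r + r \left(3 + r\right)}$)
$c{\left(s \right)} = - s + \frac{2}{4 + s}$ ($c{\left(s \right)} = \frac{2}{4 + s} - s = - s + \frac{2}{4 + s}$)
$111 \left(\left(-79 - 36\right) + c{\left(6 \right)}\right) = 111 \left(\left(-79 - 36\right) + \frac{2 - 6 \left(4 + 6\right)}{4 + 6}\right) = 111 \left(-115 + \frac{2 - 6 \cdot 10}{10}\right) = 111 \left(-115 + \frac{2 - 60}{10}\right) = 111 \left(-115 + \frac{1}{10} \left(-58\right)\right) = 111 \left(-115 - \frac{29}{5}\right) = 111 \left(- \frac{604}{5}\right) = - \frac{67044}{5}$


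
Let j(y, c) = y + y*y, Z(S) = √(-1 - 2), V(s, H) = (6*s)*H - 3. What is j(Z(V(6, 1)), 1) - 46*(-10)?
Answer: 457 + I*√3 ≈ 457.0 + 1.732*I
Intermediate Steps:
V(s, H) = -3 + 6*H*s (V(s, H) = 6*H*s - 3 = -3 + 6*H*s)
Z(S) = I*√3 (Z(S) = √(-3) = I*√3)
j(y, c) = y + y²
j(Z(V(6, 1)), 1) - 46*(-10) = (I*√3)*(1 + I*√3) - 46*(-10) = I*√3*(1 + I*√3) + 460 = 460 + I*√3*(1 + I*√3)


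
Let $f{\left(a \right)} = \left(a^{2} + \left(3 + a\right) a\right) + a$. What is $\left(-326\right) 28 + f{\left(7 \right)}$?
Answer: $-9002$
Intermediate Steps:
$f{\left(a \right)} = a + a^{2} + a \left(3 + a\right)$ ($f{\left(a \right)} = \left(a^{2} + a \left(3 + a\right)\right) + a = a + a^{2} + a \left(3 + a\right)$)
$\left(-326\right) 28 + f{\left(7 \right)} = \left(-326\right) 28 + 2 \cdot 7 \left(2 + 7\right) = -9128 + 2 \cdot 7 \cdot 9 = -9128 + 126 = -9002$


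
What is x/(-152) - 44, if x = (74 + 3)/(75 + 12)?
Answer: -581933/13224 ≈ -44.006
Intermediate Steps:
x = 77/87 ≈ 0.88506
x/(-152) - 44 = (77/87)/(-152) - 44 = (77/87)*(-1/152) - 44 = -77/13224 - 44 = -581933/13224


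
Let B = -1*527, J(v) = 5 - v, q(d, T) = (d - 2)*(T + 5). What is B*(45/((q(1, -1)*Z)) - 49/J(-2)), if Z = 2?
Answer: 53227/8 ≈ 6653.4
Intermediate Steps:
q(d, T) = (-2 + d)*(5 + T)
B = -527
B*(45/((q(1, -1)*Z)) - 49/J(-2)) = -527*(45/(((-10 - 2*(-1) + 5*1 - 1*1)*2)) - 49/(5 - 1*(-2))) = -527*(45/(((-10 + 2 + 5 - 1)*2)) - 49/(5 + 2)) = -527*(45/((-4*2)) - 49/7) = -527*(45/(-8) - 49*1/7) = -527*(45*(-1/8) - 7) = -527*(-45/8 - 7) = -527*(-101/8) = 53227/8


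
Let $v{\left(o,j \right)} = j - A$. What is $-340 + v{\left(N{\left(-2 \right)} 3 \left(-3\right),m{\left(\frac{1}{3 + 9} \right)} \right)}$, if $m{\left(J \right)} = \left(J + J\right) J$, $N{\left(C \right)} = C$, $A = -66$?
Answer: $- \frac{19727}{72} \approx -273.99$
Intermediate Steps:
$m{\left(J \right)} = 2 J^{2}$ ($m{\left(J \right)} = 2 J J = 2 J^{2}$)
$v{\left(o,j \right)} = 66 + j$ ($v{\left(o,j \right)} = j - -66 = j + 66 = 66 + j$)
$-340 + v{\left(N{\left(-2 \right)} 3 \left(-3\right),m{\left(\frac{1}{3 + 9} \right)} \right)} = -340 + \left(66 + 2 \left(\frac{1}{3 + 9}\right)^{2}\right) = -340 + \left(66 + 2 \left(\frac{1}{12}\right)^{2}\right) = -340 + \left(66 + \frac{2}{144}\right) = -340 + \left(66 + 2 \cdot \frac{1}{144}\right) = -340 + \left(66 + \frac{1}{72}\right) = -340 + \frac{4753}{72} = - \frac{19727}{72}$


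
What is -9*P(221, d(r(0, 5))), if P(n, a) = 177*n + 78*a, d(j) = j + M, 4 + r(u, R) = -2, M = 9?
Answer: -354159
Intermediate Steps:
r(u, R) = -6 (r(u, R) = -4 - 2 = -6)
d(j) = 9 + j (d(j) = j + 9 = 9 + j)
P(n, a) = 78*a + 177*n
-9*P(221, d(r(0, 5))) = -9*(78*(9 - 6) + 177*221) = -9*(78*3 + 39117) = -9*(234 + 39117) = -9*39351 = -354159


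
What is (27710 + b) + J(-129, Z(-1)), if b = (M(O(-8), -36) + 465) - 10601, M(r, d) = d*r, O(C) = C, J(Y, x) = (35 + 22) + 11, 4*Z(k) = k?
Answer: 17930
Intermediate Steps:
Z(k) = k/4
J(Y, x) = 68 (J(Y, x) = 57 + 11 = 68)
b = -9848 (b = (-36*(-8) + 465) - 10601 = (288 + 465) - 10601 = 753 - 10601 = -9848)
(27710 + b) + J(-129, Z(-1)) = (27710 - 9848) + 68 = 17862 + 68 = 17930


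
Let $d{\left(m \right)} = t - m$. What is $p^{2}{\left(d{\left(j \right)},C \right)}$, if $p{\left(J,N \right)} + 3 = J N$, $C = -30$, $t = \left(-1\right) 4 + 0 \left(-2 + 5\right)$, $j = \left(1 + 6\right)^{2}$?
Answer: $2518569$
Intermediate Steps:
$j = 49$ ($j = 7^{2} = 49$)
$t = -4$ ($t = -4 + 0 \cdot 3 = -4 + 0 = -4$)
$d{\left(m \right)} = -4 - m$
$p{\left(J,N \right)} = -3 + J N$
$p^{2}{\left(d{\left(j \right)},C \right)} = \left(-3 + \left(-4 - 49\right) \left(-30\right)\right)^{2} = \left(-3 - -1590\right)^{2} = \left(-3 + 1590\right)^{2} = 1587^{2} = 2518569$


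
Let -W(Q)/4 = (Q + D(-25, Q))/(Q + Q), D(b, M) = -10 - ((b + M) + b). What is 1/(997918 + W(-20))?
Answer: 1/997922 ≈ 1.0021e-6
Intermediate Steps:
D(b, M) = -10 - M - 2*b (D(b, M) = -10 - ((M + b) + b) = -10 - (M + 2*b) = -10 + (-M - 2*b) = -10 - M - 2*b)
W(Q) = -80/Q (W(Q) = -4*(Q + (-10 - Q - 2*(-25)))/(Q + Q) = -4*(Q + (-10 - Q + 50))/(2*Q) = -4*(Q + (40 - Q))*1/(2*Q) = -160*1/(2*Q) = -80/Q)
1/(997918 + W(-20)) = 1/(997918 - 80/(-20)) = 1/(997918 - 80*(-1/20)) = 1/(997918 + 4) = 1/997922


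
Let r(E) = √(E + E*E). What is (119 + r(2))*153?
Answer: 18207 + 153*√6 ≈ 18582.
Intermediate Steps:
r(E) = √(E + E²)
(119 + r(2))*153 = (119 + √(2*(1 + 2)))*153 = (119 + √(2*3))*153 = (119 + √6)*153 = 18207 + 153*√6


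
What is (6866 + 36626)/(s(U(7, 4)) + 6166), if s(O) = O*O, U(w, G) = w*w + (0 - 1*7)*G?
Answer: 43492/6607 ≈ 6.5827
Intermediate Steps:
U(w, G) = w² - 7*G (U(w, G) = w² + (0 - 7)*G = w² - 7*G)
s(O) = O²
(6866 + 36626)/(s(U(7, 4)) + 6166) = (6866 + 36626)/((7² - 7*4)² + 6166) = 43492/((49 - 28)² + 6166) = 43492/(21² + 6166) = 43492/(441 + 6166) = 43492/6607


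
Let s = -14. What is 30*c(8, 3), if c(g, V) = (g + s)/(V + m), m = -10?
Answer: 180/7 ≈ 25.714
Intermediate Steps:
c(g, V) = (-14 + g)/(-10 + V) (c(g, V) = (g - 14)/(V - 10) = (-14 + g)/(-10 + V))
30*c(8, 3) = 30*((-14 + 8)/(-10 + 3)) = 30*(-6/(-7)) = 30*(-1/7*(-6)) = 30*(6/7) = 180/7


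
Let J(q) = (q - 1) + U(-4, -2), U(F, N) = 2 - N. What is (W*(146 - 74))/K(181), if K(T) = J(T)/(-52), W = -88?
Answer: 41184/23 ≈ 1790.6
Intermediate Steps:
J(q) = 3 + q (J(q) = (q - 1) + (2 - 1*(-2)) = (-1 + q) + (2 + 2) = (-1 + q) + 4 = 3 + q)
K(T) = -3/52 - T/52 (K(T) = (3 + T)/(-52) = (3 + T)*(-1/52) = -3/52 - T/52)
(W*(146 - 74))/K(181) = (-88*(146 - 74))/(-3/52 - 1/52*181) = (-88*72)/(-3/52 - 181/52) = -6336/(-46/13) = -6336*(-13/46) = 41184/23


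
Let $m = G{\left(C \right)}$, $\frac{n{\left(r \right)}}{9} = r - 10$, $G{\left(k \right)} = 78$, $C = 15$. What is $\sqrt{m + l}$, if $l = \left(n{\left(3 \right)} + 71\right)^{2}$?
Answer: $\sqrt{142} \approx 11.916$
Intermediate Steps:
$n{\left(r \right)} = -90 + 9 r$ ($n{\left(r \right)} = 9 \left(r - 10\right) = 9 \left(-10 + r\right) = -90 + 9 r$)
$m = 78$
$l = 64$ ($l = \left(\left(-90 + 9 \cdot 3\right) + 71\right)^{2} = \left(\left(-90 + 27\right) + 71\right)^{2} = \left(-63 + 71\right)^{2} = 8^{2} = 64$)
$\sqrt{m + l} = \sqrt{78 + 64} = \sqrt{142}$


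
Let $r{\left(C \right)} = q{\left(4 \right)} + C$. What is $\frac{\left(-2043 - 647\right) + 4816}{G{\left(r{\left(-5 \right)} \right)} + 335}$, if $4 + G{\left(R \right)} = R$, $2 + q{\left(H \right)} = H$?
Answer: $\frac{1063}{164} \approx 6.4817$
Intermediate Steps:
$q{\left(H \right)} = -2 + H$
$r{\left(C \right)} = 2 + C$ ($r{\left(C \right)} = \left(-2 + 4\right) + C = 2 + C$)
$G{\left(R \right)} = -4 + R$
$\frac{\left(-2043 - 647\right) + 4816}{G{\left(r{\left(-5 \right)} \right)} + 335} = \frac{\left(-2043 - 647\right) + 4816}{\left(-4 + \left(2 - 5\right)\right) + 335} = \frac{-2690 + 4816}{\left(-4 - 3\right) + 335} = \frac{2126}{-7 + 335} = \frac{2126}{328} = 2126 \cdot \frac{1}{328} = \frac{1063}{164}$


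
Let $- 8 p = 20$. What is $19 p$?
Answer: $- \frac{95}{2} \approx -47.5$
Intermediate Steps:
$p = - \frac{5}{2}$ ($p = \left(- \frac{1}{8}\right) 20 = - \frac{5}{2} \approx -2.5$)
$19 p = 19 \left(- \frac{5}{2}\right) = - \frac{95}{2}$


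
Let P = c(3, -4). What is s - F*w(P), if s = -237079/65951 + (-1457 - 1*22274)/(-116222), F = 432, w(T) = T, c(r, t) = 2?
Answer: -6648511665765/7664957122 ≈ -867.39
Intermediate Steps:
P = 2
s = -25988712357/7664957122 (s = -237079*1/65951 + (-1457 - 22274)*(-1/116222) = -237079/65951 - 23731*(-1/116222) = -237079/65951 + 23731/116222 = -25988712357/7664957122 ≈ -3.3906)
s - F*w(P) = -25988712357/7664957122 - 432*2 = -25988712357/7664957122 - 1*864 = -25988712357/7664957122 - 864 = -6648511665765/7664957122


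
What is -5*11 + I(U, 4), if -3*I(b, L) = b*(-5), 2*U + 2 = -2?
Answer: -175/3 ≈ -58.333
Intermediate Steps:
U = -2 (U = -1 + (½)*(-2) = -1 - 1 = -2)
I(b, L) = 5*b/3 (I(b, L) = -b*(-5)/3 = -(-5)*b/3 = 5*b/3)
-5*11 + I(U, 4) = -5*11 + (5/3)*(-2) = -55 - 10/3 = -175/3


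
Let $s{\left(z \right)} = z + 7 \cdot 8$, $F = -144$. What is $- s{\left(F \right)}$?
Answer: $88$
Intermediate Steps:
$s{\left(z \right)} = 56 + z$ ($s{\left(z \right)} = z + 56 = 56 + z$)
$- s{\left(F \right)} = - (56 - 144) = \left(-1\right) \left(-88\right) = 88$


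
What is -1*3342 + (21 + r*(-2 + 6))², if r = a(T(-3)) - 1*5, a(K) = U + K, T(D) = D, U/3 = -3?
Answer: -1133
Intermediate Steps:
U = -9 (U = 3*(-3) = -9)
a(K) = -9 + K
r = -17 (r = (-9 - 3) - 1*5 = -12 - 5 = -17)
-1*3342 + (21 + r*(-2 + 6))² = -1*3342 + (21 - 17*(-2 + 6))² = -3342 + (21 - 17*4)² = -3342 + (21 - 68)² = -3342 + (-47)² = -3342 + 2209 = -1133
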